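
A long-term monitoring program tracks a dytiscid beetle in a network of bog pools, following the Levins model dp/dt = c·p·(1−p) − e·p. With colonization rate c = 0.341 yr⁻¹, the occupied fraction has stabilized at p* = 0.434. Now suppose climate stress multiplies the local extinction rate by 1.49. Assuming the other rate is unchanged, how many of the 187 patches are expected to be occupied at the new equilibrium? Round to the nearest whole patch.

29

Balance c(1−p*) = e gives e = 0.341×(1 − 0.43400) = 0.19301.
New p* = 1 − e/c = 1 − 0.28758/0.34100 = 0.15666.
Expected occupied = 187 × 0.15666 = 29.30 ≈ 29.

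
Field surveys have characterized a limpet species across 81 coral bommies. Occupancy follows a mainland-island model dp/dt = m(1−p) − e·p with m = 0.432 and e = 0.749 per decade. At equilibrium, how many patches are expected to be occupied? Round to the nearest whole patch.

30

p* = m/(m+e) = 0.432/1.1810 = 0.3658.
Expected occupied patches = N × p* = 81 × 0.3658 = 29.63 ≈ 30.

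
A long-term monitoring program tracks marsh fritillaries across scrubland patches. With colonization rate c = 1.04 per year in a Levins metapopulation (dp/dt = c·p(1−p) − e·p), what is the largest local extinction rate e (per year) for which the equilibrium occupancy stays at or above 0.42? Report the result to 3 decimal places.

1 − e/c ≥ 0.42 ⇒ e ≤ c(1 − 0.42) = 1.04 × 0.5800.
e_max = 0.6032.

0.603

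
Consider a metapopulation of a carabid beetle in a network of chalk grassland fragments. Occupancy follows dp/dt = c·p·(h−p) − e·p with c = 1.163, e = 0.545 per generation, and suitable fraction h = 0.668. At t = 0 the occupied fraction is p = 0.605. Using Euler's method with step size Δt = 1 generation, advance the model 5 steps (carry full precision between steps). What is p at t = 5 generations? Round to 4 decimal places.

Update rule: p ← p + [c·p·(h−p) − e·p]·Δt with Δt = 1.
p: 0.60500 → 0.31960  (Δp = -0.28540)
p: 0.31960 → 0.27492  (Δp = -0.04468)
p: 0.27492 → 0.25077  (Δp = -0.02415)
p: 0.25077 → 0.23578  (Δp = -0.01499)
p: 0.23578 → 0.22580  (Δp = -0.00998)

0.2258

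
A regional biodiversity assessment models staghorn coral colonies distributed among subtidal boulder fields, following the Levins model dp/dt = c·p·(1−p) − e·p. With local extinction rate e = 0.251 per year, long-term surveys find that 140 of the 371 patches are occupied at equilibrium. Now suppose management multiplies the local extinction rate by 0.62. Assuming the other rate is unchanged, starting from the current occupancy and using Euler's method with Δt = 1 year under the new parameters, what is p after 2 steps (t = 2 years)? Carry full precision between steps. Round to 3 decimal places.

Observed p* = 140/371 = 0.37736.
Balance c(1−p*) = e gives c = e/(1 − 0.37736) = 0.251/0.62264 = 0.40312.
Starting from p₀ = 0.37736; update p ← p + (dp/dt)·Δt with the new parameters.
step 1: Δp = +0.03599, p = 0.41335
step 2: Δp = +0.03343, p = 0.44678

0.447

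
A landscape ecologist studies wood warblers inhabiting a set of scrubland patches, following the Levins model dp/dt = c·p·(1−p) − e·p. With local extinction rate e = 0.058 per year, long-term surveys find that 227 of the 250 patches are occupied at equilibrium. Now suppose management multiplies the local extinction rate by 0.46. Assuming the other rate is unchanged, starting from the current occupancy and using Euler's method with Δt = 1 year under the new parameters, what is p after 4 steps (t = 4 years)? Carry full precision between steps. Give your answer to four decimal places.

Observed p* = 227/250 = 0.90800.
Balance c(1−p*) = e gives c = e/(1 − 0.90800) = 0.058/0.09200 = 0.63043.
Starting from p₀ = 0.90800; update p ← p + (dp/dt)·Δt with the new parameters.
step 1: Δp = +0.02844, p = 0.93644
step 2: Δp = +0.01254, p = 0.94898
step 3: Δp = +0.00521, p = 0.95418
step 4: Δp = +0.00210, p = 0.95629

0.9563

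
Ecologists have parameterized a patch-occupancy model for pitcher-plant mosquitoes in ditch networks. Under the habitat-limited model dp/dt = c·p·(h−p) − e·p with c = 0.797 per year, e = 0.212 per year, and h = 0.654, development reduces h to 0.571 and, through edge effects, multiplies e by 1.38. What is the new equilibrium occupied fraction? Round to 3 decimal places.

0.204

Before: p* = h − e/c = 0.654 − 0.212/0.797 = 0.654 − 0.2660 = 0.3880.
After: c = 0.797, e = 0.29256, h = 0.571; p* = 0.571 − 0.29256/0.797 = 0.2039.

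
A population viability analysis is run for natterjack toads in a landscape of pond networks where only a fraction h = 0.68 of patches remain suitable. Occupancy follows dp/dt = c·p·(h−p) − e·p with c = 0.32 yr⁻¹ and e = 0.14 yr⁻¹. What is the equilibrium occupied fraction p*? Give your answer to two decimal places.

Setting dp/dt = 0 and dividing by p* gives c·(h−p*) = e.
So p* = h − e/c = 0.68 − 0.14/0.32 = 0.68 − 0.4375 = 0.2425.

0.24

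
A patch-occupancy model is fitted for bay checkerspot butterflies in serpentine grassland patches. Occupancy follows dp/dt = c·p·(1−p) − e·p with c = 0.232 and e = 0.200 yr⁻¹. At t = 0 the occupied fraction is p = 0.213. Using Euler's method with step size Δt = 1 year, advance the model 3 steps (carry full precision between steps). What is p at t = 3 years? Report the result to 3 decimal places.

0.203

Update rule: p ← p + [c·p·(1−p) − e·p]·Δt with Δt = 1.
t = 1: p = 0.21300 + (-0.00371) = 0.20929
t = 2: p = 0.20929 + (-0.00346) = 0.20583
t = 3: p = 0.20583 + (-0.00324) = 0.20258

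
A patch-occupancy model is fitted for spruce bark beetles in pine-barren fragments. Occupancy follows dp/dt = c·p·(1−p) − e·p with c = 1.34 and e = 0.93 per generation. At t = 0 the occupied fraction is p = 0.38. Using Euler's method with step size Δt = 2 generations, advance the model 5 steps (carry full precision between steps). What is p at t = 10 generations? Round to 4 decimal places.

0.3060

Update rule: p ← p + [c·p·(1−p) − e·p]·Δt with Δt = 2.
  1  |  dp/dt·Δt = -0.075392  |  p_1 = 0.304608
  2  |  dp/dt·Δt = +0.001112  |  p_2 = 0.305720
  3  |  dp/dt·Δt = +0.000205  |  p_3 = 0.305925
  4  |  dp/dt·Δt = +0.000037  |  p_4 = 0.305962
  5  |  dp/dt·Δt = +0.000007  |  p_5 = 0.305969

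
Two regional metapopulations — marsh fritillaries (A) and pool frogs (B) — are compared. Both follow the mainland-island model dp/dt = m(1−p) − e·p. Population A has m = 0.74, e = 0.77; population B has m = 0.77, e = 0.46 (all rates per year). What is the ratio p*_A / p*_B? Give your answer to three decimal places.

0.783

A: p*_A = m/(m+e) = 0.74/1.5100 = 0.4901.
B: p*_B = 0.77/1.2300 = 0.6260.
p*_A / p*_B = 0.4901/0.6260 = 0.7828.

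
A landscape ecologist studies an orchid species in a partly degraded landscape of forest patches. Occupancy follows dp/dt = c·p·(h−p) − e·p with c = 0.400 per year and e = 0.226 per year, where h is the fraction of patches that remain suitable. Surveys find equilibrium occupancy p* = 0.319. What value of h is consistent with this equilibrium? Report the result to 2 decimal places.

0.88

At equilibrium c(h−p*) = e, so h = p* + e/c.
h = 0.319 + 0.226/0.400 = 0.319 + 0.5650 = 0.8840.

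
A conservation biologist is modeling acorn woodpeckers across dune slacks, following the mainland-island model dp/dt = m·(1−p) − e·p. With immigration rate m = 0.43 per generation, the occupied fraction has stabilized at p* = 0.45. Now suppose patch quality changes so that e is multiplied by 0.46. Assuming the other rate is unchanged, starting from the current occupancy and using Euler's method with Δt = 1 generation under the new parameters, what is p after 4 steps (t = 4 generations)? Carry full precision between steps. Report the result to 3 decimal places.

Balance m(1−p*) = e·p* gives e = m(1−p*)/p* = 0.43×0.55000/0.45000 = 0.52556.
Starting from p₀ = 0.45000; update p ← p + (dp/dt)·Δt with the new parameters.
  1  |  dp/dt·Δt = +0.127710  |  p_1 = 0.577710
  2  |  dp/dt·Δt = +0.041920  |  p_2 = 0.619630
  3  |  dp/dt·Δt = +0.013760  |  p_3 = 0.633390
  4  |  dp/dt·Δt = +0.004517  |  p_4 = 0.637907

0.638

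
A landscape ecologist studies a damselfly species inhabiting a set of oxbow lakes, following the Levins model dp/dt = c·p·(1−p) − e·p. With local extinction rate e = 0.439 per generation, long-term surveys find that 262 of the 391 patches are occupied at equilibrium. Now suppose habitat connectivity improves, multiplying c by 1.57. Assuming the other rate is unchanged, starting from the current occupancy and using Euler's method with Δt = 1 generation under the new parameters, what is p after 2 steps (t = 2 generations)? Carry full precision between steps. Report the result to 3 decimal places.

0.754

Observed p* = 262/391 = 0.67008.
Balance c(1−p*) = e gives c = e/(1 − 0.67008) = 0.439/0.32992 = 1.33061.
Starting from p₀ = 0.67008; update p ← p + (dp/dt)·Δt with the new parameters.
step 1: Δp = +0.16767, p = 0.83775
step 2: Δp = -0.08382, p = 0.75393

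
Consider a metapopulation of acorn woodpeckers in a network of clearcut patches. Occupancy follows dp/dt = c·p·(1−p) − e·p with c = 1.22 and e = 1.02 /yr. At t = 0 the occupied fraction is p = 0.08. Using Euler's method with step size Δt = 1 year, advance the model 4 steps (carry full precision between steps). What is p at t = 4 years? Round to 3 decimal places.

0.112

Update rule: p ← p + [c·p·(1−p) − e·p]·Δt with Δt = 1.
  1  |  dp/dt·Δt = +0.008192  |  p_1 = 0.088192
  2  |  dp/dt·Δt = +0.008149  |  p_2 = 0.096341
  3  |  dp/dt·Δt = +0.007945  |  p_3 = 0.104286
  4  |  dp/dt·Δt = +0.007589  |  p_4 = 0.111875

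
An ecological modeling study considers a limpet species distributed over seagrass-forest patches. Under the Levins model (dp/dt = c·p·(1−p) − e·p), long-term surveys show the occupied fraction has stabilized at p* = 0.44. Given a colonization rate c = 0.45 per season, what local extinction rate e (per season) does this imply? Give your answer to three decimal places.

At equilibrium c(1−p*) = e.
e = 0.45 × (1 − 0.44) = 0.45 × 0.5600 = 0.2520.

0.252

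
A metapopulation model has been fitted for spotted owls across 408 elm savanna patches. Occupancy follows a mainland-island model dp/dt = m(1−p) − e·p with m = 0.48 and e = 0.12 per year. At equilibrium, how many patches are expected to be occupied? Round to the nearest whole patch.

326

p* = m/(m+e) = 0.48/0.6000 = 0.8000.
Expected occupied patches = N × p* = 408 × 0.8000 = 326.40 ≈ 326.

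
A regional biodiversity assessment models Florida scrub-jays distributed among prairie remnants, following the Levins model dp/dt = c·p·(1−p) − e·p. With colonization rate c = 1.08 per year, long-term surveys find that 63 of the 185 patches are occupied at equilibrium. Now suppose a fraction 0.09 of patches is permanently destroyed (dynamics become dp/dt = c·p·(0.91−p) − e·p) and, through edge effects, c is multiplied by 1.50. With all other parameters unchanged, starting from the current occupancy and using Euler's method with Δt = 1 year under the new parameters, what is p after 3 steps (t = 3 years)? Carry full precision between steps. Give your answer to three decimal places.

0.465

Observed p* = 63/185 = 0.34054.
Balance c(1−p*) = e gives e = 1.08×(1 − 0.34054) = 0.71222.
Starting from p₀ = 0.34054; update p ← p + (dp/dt)·Δt with the new parameters.
step 1: Δp = +0.07162, p = 0.41216
step 2: Δp = +0.03886, p = 0.45102
step 3: Δp = +0.01413, p = 0.46515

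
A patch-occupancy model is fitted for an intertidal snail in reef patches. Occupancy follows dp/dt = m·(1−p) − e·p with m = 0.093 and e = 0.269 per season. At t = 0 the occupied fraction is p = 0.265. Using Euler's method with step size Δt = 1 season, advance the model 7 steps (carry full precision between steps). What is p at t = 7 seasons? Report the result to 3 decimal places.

Update rule: p ← p + [m·(1−p) − e·p]·Δt with Δt = 1.
p: 0.26500 → 0.26207  (Δp = -0.00293)
p: 0.26207 → 0.26020  (Δp = -0.00187)
p: 0.26020 → 0.25901  (Δp = -0.00119)
p: 0.25901 → 0.25825  (Δp = -0.00076)
p: 0.25825 → 0.25776  (Δp = -0.00049)
p: 0.25776 → 0.25745  (Δp = -0.00031)
p: 0.25745 → 0.25725  (Δp = -0.00020)

0.257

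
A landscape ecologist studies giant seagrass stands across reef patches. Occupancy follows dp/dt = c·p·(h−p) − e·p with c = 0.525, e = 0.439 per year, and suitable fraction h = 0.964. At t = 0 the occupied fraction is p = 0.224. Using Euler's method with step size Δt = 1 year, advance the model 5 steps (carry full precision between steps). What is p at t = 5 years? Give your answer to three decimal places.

0.182

Update rule: p ← p + [c·p·(h−p) − e·p]·Δt with Δt = 1.
step 1: Δp = -0.01131, p = 0.21269
step 2: Δp = -0.00948, p = 0.20321
step 3: Δp = -0.00804, p = 0.19517
step 4: Δp = -0.00690, p = 0.18826
step 5: Δp = -0.00598, p = 0.18229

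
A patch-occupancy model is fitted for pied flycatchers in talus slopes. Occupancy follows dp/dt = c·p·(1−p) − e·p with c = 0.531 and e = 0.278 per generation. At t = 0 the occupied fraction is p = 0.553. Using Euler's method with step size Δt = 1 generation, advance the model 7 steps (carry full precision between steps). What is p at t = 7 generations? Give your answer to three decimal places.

Update rule: p ← p + [c·p·(1−p) − e·p]·Δt with Δt = 1.
p: 0.55300 → 0.53052  (Δp = -0.02248)
p: 0.53052 → 0.51529  (Δp = -0.01523)
p: 0.51529 → 0.50467  (Δp = -0.01063)
p: 0.50467 → 0.49711  (Δp = -0.00756)
p: 0.49711 → 0.49166  (Δp = -0.00545)
p: 0.49166 → 0.48769  (Δp = -0.00397)
p: 0.48769 → 0.48478  (Δp = -0.00291)

0.485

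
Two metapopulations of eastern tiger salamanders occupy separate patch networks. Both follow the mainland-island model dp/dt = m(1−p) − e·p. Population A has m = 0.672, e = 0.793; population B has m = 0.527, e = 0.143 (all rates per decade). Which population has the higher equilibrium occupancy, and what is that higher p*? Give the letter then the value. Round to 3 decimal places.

A: p*_A = m/(m+e) = 0.672/1.4650 = 0.4587.
B: p*_B = 0.527/0.6700 = 0.7866.
B is higher at 0.7866.

B, 0.787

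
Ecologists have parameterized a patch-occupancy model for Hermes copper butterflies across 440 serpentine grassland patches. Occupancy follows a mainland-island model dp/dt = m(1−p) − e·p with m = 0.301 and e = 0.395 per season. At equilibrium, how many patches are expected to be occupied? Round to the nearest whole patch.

p* = m/(m+e) = 0.301/0.6960 = 0.4325.
Expected occupied patches = N × p* = 440 × 0.4325 = 190.29 ≈ 190.

190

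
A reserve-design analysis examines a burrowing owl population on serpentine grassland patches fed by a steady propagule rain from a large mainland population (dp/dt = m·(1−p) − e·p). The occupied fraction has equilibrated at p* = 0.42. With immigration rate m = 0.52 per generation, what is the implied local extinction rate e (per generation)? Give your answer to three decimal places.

At equilibrium m(1−p*) = e·p*, so e = m(1−p*)/p*.
e = 0.52 × 0.5800 / 0.42 = 0.7181.

0.718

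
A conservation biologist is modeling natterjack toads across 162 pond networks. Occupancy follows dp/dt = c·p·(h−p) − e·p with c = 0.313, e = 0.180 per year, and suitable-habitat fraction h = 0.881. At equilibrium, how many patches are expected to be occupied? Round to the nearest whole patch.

p* = h − e/c = 0.881 − 0.5751 = 0.3059.
Expected occupied patches = N × p* = 162 × 0.3059 = 49.56 ≈ 50.

50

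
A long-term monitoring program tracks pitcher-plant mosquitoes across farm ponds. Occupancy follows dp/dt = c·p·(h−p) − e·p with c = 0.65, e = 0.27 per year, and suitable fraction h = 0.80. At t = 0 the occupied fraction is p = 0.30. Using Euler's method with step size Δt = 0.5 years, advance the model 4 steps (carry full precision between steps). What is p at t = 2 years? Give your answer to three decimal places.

0.329

Update rule: p ← p + [c·p·(h−p) − e·p]·Δt with Δt = 0.5.
  1  |  dp/dt·Δt = +0.008250  |  p_1 = 0.308250
  2  |  dp/dt·Δt = +0.007650  |  p_2 = 0.315900
  3  |  dp/dt·Δt = +0.007055  |  p_3 = 0.322955
  4  |  dp/dt·Δt = +0.006472  |  p_4 = 0.329427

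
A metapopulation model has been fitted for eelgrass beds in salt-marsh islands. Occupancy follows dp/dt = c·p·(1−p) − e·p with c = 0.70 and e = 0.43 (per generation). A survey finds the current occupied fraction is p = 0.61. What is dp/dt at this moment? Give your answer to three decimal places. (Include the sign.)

-0.096

Colonization term: c·p·(1−p) = 0.70×0.61×0.3900 = 0.16653.
Extinction term: e·p = 0.26230.
dp/dt = 0.16653 − 0.26230 = -0.09577.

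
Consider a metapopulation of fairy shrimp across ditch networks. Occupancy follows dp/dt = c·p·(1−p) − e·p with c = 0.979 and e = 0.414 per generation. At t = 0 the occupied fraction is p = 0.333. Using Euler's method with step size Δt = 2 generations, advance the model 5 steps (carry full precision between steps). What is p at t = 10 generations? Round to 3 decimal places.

0.577

Update rule: p ← p + [c·p·(1−p) − e·p]·Δt with Δt = 2.
  1  |  dp/dt·Δt = +0.159169  |  p_1 = 0.492169
  2  |  dp/dt·Δt = +0.081864  |  p_2 = 0.574033
  3  |  dp/dt·Δt = +0.003469  |  p_3 = 0.577502
  4  |  dp/dt·Δt = -0.000433  |  p_4 = 0.577069
  5  |  dp/dt·Δt = +0.000057  |  p_5 = 0.577126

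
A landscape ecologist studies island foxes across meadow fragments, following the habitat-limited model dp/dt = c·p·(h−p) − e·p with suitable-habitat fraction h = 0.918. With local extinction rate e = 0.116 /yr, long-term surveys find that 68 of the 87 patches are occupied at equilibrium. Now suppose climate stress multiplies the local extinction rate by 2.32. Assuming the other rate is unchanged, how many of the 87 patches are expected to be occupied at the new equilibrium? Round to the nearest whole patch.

52

Observed p* = 68/87 = 0.78161.
Balance c(h−p*) = e gives c = e/(0.918 − 0.78161) = 0.116/0.13639 = 0.85050.
New p* = 0.918 − e/c = 0.918 − 0.26912/0.85050 = 0.60157.
Expected occupied = 87 × 0.60157 = 52.34 ≈ 52.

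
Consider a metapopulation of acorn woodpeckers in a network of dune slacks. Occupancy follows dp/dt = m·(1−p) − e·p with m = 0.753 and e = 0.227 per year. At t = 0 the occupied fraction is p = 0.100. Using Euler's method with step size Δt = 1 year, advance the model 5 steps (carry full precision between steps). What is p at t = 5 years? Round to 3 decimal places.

Update rule: p ← p + [m·(1−p) − e·p]·Δt with Δt = 1.
t = 1: p = 0.10000 + (+0.65500) = 0.75500
t = 2: p = 0.75500 + (+0.01310) = 0.76810
t = 3: p = 0.76810 + (+0.00026) = 0.76836
t = 4: p = 0.76836 + (+0.00001) = 0.76837
t = 5: p = 0.76837 + (+0.00000) = 0.76837

0.768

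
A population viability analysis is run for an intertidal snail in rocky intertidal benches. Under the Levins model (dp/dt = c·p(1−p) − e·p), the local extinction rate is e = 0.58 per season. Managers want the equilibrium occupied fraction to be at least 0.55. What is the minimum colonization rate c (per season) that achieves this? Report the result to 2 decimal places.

1.29

p* = 1 − e/c ≥ 0.55 requires e/c ≤ 0.4500, i.e. c ≥ e/0.4500.
c_min = 0.58/0.4500 = 1.2889.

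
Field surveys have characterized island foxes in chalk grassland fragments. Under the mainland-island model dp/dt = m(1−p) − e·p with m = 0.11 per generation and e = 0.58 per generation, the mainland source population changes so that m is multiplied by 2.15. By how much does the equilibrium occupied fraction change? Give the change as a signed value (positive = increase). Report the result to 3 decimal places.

0.130

Before: p* = 0.11/(0.11+0.58) = 0.1594.
After: m = 0.2365, e = 0.58; p* = 0.2365/0.8165 = 0.2897.
Δp* = 0.2897 − 0.1594 = +0.1302.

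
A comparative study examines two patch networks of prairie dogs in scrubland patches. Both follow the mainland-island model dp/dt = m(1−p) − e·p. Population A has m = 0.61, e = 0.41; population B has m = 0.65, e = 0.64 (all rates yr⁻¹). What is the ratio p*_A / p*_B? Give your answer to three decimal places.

A: p*_A = m/(m+e) = 0.61/1.0200 = 0.5980.
B: p*_B = 0.65/1.2900 = 0.5039.
p*_A / p*_B = 0.5980/0.5039 = 1.1869.

1.187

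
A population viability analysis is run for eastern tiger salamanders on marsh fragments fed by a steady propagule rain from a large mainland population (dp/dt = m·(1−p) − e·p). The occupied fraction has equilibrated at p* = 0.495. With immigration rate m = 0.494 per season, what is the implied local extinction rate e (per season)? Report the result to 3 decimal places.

0.504

At equilibrium m(1−p*) = e·p*, so e = m(1−p*)/p*.
e = 0.494 × 0.5050 / 0.495 = 0.5040.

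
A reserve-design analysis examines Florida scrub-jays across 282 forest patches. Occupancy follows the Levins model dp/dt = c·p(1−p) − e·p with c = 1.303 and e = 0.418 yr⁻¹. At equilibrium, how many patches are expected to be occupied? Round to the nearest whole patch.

192

p* = 1 − e/c = 1 − 0.418/1.303 = 0.6792.
Expected occupied patches = N × p* = 282 × 0.6792 = 191.53 ≈ 192.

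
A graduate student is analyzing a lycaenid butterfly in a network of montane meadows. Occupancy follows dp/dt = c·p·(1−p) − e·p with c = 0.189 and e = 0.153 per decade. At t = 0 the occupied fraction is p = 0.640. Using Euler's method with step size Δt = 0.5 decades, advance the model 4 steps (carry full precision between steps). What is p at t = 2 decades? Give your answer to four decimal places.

Update rule: p ← p + [c·p·(1−p) − e·p]·Δt with Δt = 0.5.
step 1: Δp = -0.02719, p = 0.61281
step 2: Δp = -0.02446, p = 0.58835
step 3: Δp = -0.02212, p = 0.56623
step 4: Δp = -0.02011, p = 0.54613

0.5461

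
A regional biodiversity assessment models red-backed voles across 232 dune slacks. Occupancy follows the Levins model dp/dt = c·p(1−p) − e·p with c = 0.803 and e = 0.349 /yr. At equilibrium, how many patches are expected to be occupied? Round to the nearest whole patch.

p* = 1 − e/c = 1 − 0.349/0.803 = 0.5654.
Expected occupied patches = N × p* = 232 × 0.5654 = 131.17 ≈ 131.

131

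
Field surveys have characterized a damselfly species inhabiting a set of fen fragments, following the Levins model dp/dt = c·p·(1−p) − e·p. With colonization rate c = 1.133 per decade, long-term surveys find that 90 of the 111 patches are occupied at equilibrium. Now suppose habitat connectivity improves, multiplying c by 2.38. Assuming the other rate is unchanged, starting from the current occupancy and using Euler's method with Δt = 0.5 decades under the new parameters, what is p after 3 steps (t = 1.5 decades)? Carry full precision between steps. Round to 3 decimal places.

Observed p* = 90/111 = 0.81081.
Balance c(1−p*) = e gives e = 1.133×(1 − 0.81081) = 0.21435.
Starting from p₀ = 0.81081; update p ← p + (dp/dt)·Δt with the new parameters.
step 1: Δp = +0.11992, p = 0.93073
step 2: Δp = -0.01283, p = 0.91790
step 3: Δp = +0.00322, p = 0.92113

0.921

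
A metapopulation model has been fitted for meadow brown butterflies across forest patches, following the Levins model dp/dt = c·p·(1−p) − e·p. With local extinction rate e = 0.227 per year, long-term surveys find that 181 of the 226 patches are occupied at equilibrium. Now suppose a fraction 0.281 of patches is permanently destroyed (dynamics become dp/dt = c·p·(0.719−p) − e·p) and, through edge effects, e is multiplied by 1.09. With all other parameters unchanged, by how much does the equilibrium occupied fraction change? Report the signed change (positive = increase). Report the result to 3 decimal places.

Observed p* = 181/226 = 0.80088.
Balance c(1−p*) = e gives c = e/(1 − 0.80088) = 0.227/0.19912 = 1.14002.
New p* = 0.719 − e/c = 0.719 − 0.24743/1.14002 = 0.50196.
Δp* = 0.50196 − 0.80088 = -0.29892.

-0.299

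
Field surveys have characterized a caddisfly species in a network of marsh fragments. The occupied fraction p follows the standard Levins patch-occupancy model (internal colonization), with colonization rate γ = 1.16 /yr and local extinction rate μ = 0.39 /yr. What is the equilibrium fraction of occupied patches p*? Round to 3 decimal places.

At equilibrium, colonization balances extinction: γ·p*·(1−p*) = μ·p*.
So p* = 1 − μ/γ = 1 − 0.39/1.16 = 1 − 0.3362 = 0.6638.

0.664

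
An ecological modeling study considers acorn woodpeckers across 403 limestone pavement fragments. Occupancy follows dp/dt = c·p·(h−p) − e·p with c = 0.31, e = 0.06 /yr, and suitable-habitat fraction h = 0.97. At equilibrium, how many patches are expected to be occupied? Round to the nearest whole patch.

313

p* = h − e/c = 0.97 − 0.1935 = 0.7765.
Expected occupied patches = N × p* = 403 × 0.7765 = 312.91 ≈ 313.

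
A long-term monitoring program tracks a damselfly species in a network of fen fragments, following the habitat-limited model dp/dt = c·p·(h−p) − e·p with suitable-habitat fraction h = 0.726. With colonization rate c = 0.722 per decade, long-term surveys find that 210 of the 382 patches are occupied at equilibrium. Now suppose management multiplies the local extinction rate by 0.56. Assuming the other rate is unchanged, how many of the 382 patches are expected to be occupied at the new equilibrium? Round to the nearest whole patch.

240

Observed p* = 210/382 = 0.54974.
Balance c(h−p*) = e gives e = 0.722×(0.726 − 0.54974) = 0.12726.
New p* = 0.726 − e/c = 0.726 − 0.07127/0.72200 = 0.62729.
Expected occupied = 382 × 0.62729 = 239.62 ≈ 240.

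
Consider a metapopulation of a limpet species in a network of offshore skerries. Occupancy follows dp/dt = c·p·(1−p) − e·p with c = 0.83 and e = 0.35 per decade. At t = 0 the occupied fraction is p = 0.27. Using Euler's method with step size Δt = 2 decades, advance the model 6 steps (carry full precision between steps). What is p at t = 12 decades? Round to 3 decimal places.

0.578

Update rule: p ← p + [c·p·(1−p) − e·p]·Δt with Δt = 2.
  1  |  dp/dt·Δt = +0.138186  |  p_1 = 0.408186
  2  |  dp/dt·Δt = +0.115276  |  p_2 = 0.523462
  3  |  dp/dt·Δt = +0.047663  |  p_3 = 0.571125
  4  |  dp/dt·Δt = +0.006815  |  p_4 = 0.577940
  5  |  dp/dt·Δt = +0.000358  |  p_5 = 0.578298
  6  |  dp/dt·Δt = +0.000015  |  p_6 = 0.578313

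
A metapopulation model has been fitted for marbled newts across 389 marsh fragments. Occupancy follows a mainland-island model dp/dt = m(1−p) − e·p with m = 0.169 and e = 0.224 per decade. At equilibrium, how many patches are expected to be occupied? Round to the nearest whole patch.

p* = m/(m+e) = 0.169/0.3930 = 0.4300.
Expected occupied patches = N × p* = 389 × 0.4300 = 167.28 ≈ 167.

167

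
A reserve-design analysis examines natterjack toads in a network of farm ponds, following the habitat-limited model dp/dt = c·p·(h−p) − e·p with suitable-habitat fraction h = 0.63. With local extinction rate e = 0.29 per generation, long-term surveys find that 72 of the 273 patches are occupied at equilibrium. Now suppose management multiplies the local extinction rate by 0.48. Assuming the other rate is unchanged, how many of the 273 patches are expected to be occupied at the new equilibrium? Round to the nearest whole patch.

Observed p* = 72/273 = 0.26374.
Balance c(h−p*) = e gives c = e/(0.63 − 0.26374) = 0.29/0.36626 = 0.79179.
New p* = 0.63 − e/c = 0.63 − 0.13920/0.79179 = 0.45420.
Expected occupied = 273 × 0.45420 = 124.00 ≈ 124.

124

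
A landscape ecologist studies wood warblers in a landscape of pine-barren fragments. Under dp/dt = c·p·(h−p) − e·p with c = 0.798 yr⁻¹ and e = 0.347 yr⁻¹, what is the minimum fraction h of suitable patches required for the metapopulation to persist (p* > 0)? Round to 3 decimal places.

p* = h − e/c is positive only when h > e/c.
h_min = e/c = 0.347/0.798 = 0.4348.

0.435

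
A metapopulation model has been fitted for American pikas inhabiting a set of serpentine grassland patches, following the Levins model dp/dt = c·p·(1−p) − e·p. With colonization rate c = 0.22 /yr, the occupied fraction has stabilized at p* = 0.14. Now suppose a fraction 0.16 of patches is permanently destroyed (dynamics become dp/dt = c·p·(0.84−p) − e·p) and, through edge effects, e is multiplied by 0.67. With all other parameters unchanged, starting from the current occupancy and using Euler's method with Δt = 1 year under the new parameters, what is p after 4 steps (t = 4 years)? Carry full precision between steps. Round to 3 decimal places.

Balance c(1−p*) = e gives e = 0.22×(1 − 0.14000) = 0.18920.
Starting from p₀ = 0.14000; update p ← p + (dp/dt)·Δt with the new parameters.
t = 1: p = 0.14000 + (+0.00381) = 0.14381
t = 2: p = 0.14381 + (+0.00380) = 0.14761
t = 3: p = 0.14761 + (+0.00377) = 0.15138
t = 4: p = 0.15138 + (+0.00374) = 0.15513

0.155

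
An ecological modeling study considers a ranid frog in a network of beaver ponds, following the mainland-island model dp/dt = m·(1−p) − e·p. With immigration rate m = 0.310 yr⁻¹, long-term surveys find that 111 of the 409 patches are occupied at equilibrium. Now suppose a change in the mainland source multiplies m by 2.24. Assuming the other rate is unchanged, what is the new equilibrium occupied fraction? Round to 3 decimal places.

Observed p* = 111/409 = 0.27139.
Balance m(1−p*) = e·p* gives e = m(1−p*)/p* = 0.310×0.72861/0.27139 = 0.83227.
New p* = m/(m+e) = 0.69440/(0.69440+0.83227) = 0.45485.

0.455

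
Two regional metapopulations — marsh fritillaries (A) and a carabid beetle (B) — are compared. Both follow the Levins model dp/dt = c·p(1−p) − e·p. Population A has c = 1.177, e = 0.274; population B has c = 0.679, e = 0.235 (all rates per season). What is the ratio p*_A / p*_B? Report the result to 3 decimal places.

1.173

A: p*_A = 1 − 0.274/1.177 = 0.7672.
B: p*_B = 1 − 0.235/0.679 = 0.6539.
p*_A / p*_B = 0.7672/0.6539 = 1.1733.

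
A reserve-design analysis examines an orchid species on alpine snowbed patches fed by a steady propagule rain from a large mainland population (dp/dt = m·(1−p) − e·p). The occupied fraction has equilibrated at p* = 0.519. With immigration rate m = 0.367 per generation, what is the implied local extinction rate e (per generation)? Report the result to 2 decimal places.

At equilibrium m(1−p*) = e·p*, so e = m(1−p*)/p*.
e = 0.367 × 0.4810 / 0.519 = 0.3401.

0.34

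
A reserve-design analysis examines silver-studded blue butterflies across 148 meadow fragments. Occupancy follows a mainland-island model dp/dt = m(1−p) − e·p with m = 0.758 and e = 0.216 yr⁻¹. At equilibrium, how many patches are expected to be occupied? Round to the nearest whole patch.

115

p* = m/(m+e) = 0.758/0.9740 = 0.7782.
Expected occupied patches = N × p* = 148 × 0.7782 = 115.18 ≈ 115.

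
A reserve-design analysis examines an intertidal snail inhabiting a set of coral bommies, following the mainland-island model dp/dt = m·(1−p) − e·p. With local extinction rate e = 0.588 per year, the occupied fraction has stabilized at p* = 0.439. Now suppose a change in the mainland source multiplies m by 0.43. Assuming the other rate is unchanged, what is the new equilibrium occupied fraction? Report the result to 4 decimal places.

Balance m(1−p*) = e·p* gives m = e·p*/(1−p*) = 0.588×0.43900/0.56100 = 0.46013.
New p* = m/(m+e) = 0.19786/(0.19786+0.58800) = 0.25178.

0.2518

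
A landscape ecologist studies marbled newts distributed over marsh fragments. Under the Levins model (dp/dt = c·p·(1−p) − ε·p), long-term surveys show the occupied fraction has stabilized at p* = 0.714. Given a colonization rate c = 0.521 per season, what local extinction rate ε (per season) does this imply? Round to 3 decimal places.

0.149

At equilibrium c(1−p*) = ε.
ε = 0.521 × (1 − 0.714) = 0.521 × 0.2860 = 0.1490.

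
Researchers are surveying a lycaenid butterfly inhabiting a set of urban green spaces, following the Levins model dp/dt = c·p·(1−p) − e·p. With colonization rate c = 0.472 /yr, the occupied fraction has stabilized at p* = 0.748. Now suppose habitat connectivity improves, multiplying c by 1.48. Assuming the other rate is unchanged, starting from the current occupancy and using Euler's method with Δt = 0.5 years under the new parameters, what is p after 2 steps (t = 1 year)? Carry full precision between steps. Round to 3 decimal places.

0.786

Balance c(1−p*) = e gives e = 0.472×(1 − 0.74800) = 0.11894.
Starting from p₀ = 0.74800; update p ← p + (dp/dt)·Δt with the new parameters.
t = 0.5: p = 0.74800 + (+0.02135) = 0.76935
t = 1: p = 0.76935 + (+0.01622) = 0.78558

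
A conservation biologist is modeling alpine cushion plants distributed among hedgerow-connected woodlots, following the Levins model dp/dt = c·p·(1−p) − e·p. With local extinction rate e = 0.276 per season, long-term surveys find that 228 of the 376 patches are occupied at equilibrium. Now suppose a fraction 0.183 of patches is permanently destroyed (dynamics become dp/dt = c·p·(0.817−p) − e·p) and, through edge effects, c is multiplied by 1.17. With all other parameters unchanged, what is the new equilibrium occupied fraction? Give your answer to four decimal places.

Observed p* = 228/376 = 0.60638.
Balance c(1−p*) = e gives c = e/(1 − 0.60638) = 0.276/0.39362 = 0.70118.
New p* = 0.817 − e/c = 0.817 − 0.27600/0.82038 = 0.48057.

0.4806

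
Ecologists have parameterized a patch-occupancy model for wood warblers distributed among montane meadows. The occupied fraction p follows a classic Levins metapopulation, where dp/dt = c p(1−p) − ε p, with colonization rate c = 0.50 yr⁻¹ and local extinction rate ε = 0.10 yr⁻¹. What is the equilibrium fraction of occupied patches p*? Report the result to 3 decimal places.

0.800

Setting dp/dt = 0 and dividing through by p* gives c·(1−p*) = ε.
So p* = 1 − ε/c = 1 − 0.10/0.50 = 1 − 0.2000 = 0.8000.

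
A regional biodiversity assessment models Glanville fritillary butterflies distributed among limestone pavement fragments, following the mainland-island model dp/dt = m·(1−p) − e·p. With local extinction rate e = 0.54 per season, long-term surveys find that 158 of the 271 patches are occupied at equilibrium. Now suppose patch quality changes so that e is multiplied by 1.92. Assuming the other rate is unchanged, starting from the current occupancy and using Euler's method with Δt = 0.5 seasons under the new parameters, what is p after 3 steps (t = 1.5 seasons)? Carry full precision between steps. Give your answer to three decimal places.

0.422

Observed p* = 158/271 = 0.58303.
Balance m(1−p*) = e·p* gives m = e·p*/(1−p*) = 0.54×0.58303/0.41697 = 0.75504.
Starting from p₀ = 0.58303; update p ← p + (dp/dt)·Δt with the new parameters.
step 1: Δp = -0.14482, p = 0.43820
step 2: Δp = -0.01507, p = 0.42313
step 3: Δp = -0.00157, p = 0.42156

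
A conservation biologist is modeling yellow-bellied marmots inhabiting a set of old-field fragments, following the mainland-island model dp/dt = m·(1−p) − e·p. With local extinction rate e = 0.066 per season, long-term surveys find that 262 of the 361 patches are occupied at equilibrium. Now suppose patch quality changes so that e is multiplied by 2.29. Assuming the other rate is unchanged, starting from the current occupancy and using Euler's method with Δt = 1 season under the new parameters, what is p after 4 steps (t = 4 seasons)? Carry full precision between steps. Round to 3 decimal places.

Observed p* = 262/361 = 0.72576.
Balance m(1−p*) = e·p* gives m = e·p*/(1−p*) = 0.066×0.72576/0.27424 = 0.17467.
Starting from p₀ = 0.72576; update p ← p + (dp/dt)·Δt with the new parameters.
p: 0.72576 → 0.66397  (Δp = -0.06179)
p: 0.66397 → 0.62231  (Δp = -0.04166)
p: 0.62231 → 0.59422  (Δp = -0.02809)
p: 0.59422 → 0.57529  (Δp = -0.01894)

0.575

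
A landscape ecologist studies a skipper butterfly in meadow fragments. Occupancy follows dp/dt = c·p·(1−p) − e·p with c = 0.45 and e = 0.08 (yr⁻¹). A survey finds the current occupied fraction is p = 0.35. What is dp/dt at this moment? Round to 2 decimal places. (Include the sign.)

Colonization term: c·p·(1−p) = 0.45×0.35×0.6500 = 0.10238.
Extinction term: e·p = 0.02800.
dp/dt = 0.10238 − 0.02800 = 0.07438.

0.07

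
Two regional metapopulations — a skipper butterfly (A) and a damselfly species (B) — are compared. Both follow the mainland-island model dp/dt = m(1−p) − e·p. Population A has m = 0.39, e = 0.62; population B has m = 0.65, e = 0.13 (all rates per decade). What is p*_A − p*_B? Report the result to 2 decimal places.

-0.45

A: p*_A = m/(m+e) = 0.39/1.0100 = 0.3861.
B: p*_B = 0.65/0.7800 = 0.8333.
p*_A − p*_B = 0.3861 − 0.8333 = -0.4472.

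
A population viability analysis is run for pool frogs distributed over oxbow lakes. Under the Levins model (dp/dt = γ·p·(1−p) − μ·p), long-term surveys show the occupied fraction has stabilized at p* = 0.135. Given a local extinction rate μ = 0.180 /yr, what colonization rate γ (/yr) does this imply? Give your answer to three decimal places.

At equilibrium γ(1−p*) = μ, so γ = μ/(1−p*).
γ = 0.180/(1 − 0.135) = 0.180/0.8650 = 0.2081.

0.208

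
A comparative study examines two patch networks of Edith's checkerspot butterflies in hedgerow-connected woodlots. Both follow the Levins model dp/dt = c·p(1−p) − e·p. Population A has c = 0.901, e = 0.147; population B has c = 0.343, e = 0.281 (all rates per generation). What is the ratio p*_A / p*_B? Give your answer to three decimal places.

A: p*_A = 1 − 0.147/0.901 = 0.8368.
B: p*_B = 1 − 0.281/0.343 = 0.1808.
p*_A / p*_B = 0.8368/0.1808 = 4.6297.

4.630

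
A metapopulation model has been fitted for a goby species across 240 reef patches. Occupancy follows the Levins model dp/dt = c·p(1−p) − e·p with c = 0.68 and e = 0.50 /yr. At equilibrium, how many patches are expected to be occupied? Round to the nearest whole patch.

p* = 1 − e/c = 1 − 0.50/0.68 = 0.2647.
Expected occupied patches = N × p* = 240 × 0.2647 = 63.53 ≈ 64.

64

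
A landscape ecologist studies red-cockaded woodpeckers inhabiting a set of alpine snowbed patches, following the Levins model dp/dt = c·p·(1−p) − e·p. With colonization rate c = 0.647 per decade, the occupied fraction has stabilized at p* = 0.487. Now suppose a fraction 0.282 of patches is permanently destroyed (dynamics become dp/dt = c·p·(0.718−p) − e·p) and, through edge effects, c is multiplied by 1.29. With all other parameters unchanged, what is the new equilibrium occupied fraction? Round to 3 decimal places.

Balance c(1−p*) = e gives e = 0.647×(1 − 0.48700) = 0.33191.
New p* = 0.718 − e/c = 0.718 − 0.33191/0.83463 = 0.32033.

0.320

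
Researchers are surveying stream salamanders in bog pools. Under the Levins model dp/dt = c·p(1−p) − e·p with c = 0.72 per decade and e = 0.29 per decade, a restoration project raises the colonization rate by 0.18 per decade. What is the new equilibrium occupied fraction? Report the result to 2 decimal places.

0.68

Before: p* = 1 − 0.29/0.72 = 0.5972.
After the change, c = 0.9, e = 0.29, so p* = 1 − 0.29/0.9 = 0.6778.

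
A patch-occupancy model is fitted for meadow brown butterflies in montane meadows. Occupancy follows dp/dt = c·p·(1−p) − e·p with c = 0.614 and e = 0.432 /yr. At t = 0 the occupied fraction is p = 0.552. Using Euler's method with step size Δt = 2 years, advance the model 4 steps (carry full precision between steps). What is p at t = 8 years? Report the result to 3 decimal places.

Update rule: p ← p + [c·p·(1−p) − e·p]·Δt with Δt = 2.
step 1: Δp = -0.17325, p = 0.37875
step 2: Δp = -0.03829, p = 0.34046
step 3: Δp = -0.01841, p = 0.32204
step 4: Δp = -0.01014, p = 0.31191

0.312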